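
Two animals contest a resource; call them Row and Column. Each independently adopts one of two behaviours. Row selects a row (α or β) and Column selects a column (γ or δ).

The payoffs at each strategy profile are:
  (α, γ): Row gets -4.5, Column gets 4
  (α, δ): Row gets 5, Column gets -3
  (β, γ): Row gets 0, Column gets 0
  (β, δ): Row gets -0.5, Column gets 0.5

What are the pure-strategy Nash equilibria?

none

(α, γ): Row prefers β (0 > -4.5) — not an equilibrium.
(α, δ): Column prefers γ (4 > -3) — not an equilibrium.
(β, γ): Column prefers δ (0.5 > 0) — not an equilibrium.
(β, δ): Row prefers α (5 > -0.5) — not an equilibrium.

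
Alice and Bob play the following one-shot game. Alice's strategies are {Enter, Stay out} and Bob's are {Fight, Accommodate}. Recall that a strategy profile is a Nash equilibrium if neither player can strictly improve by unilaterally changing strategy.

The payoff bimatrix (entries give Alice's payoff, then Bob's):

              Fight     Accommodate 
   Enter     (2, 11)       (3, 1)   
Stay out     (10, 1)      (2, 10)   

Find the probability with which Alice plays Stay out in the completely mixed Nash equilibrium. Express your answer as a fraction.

Let p be the probability that Alice plays Enter. In a completely mixed equilibrium, Bob must be indifferent between Fight and Accommodate.
Bob's expected payoff from Fight is 11p + (1−p); from Accommodate it is p + 10(1−p).
Setting these equal: 10p + 1 = −9p + 10, so p = 9/19.
Therefore Alice plays Stay out with probability 1 − 9/19 = 10/19.

10/19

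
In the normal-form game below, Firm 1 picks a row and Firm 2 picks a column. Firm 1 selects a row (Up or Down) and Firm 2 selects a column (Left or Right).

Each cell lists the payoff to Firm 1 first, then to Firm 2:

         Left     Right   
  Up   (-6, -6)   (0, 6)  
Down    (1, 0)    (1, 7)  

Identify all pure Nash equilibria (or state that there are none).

(Down, Right)

(Up, Left): Firm 1 prefers Down (1 > -6); Firm 2 prefers Right (6 > -6) — not an equilibrium.
(Up, Right): Firm 1 prefers Down (1 > 0) — not an equilibrium.
(Down, Left): Firm 2 prefers Right (7 > 0) — not an equilibrium.
(Down, Right): Firm 1 gets 1 ≥ 0 from Up, and Firm 2 gets 7 ≥ 0 from Left — Nash equilibrium.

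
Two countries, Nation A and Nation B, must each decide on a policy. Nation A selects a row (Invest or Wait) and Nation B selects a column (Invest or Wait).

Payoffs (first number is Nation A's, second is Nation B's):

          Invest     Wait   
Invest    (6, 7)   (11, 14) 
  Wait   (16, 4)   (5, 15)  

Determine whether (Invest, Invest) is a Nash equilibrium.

No

At (Invest, Invest), Nation A earns 6; switching to Wait would give 16, so Nation A would deviate.
Nation B earns 7; switching to Wait would give 14, so Nation B would deviate.
Since at least one player can profitably deviate, this is not a Nash equilibrium.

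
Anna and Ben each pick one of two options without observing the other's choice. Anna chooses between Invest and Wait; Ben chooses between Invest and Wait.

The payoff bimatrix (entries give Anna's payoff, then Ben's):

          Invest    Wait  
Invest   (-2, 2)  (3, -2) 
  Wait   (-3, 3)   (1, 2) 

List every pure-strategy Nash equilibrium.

(Invest, Invest)

(Invest, Invest): Anna gets -2 ≥ -3 from Wait, and Ben gets 2 ≥ -2 from Wait — Nash equilibrium.
(Invest, Wait): Ben prefers Invest (2 > -2) — not an equilibrium.
(Wait, Invest): Anna prefers Invest (-2 > -3) — not an equilibrium.
(Wait, Wait): Anna prefers Invest (3 > 1); Ben prefers Invest (3 > 2) — not an equilibrium.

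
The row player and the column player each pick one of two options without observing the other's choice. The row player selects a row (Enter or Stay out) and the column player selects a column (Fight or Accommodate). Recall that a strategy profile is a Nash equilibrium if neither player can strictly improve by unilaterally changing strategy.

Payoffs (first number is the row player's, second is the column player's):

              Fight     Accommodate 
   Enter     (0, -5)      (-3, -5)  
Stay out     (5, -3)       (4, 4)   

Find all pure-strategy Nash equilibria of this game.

(Enter, Fight): the row player prefers Stay out (5 > 0) — not an equilibrium.
(Enter, Accommodate): the row player prefers Stay out (4 > -3) — not an equilibrium.
(Stay out, Fight): the column player prefers Accommodate (4 > -3) — not an equilibrium.
(Stay out, Accommodate): the row player gets 4 ≥ -3 from Enter, and the column player gets 4 ≥ -3 from Fight — Nash equilibrium.

(Stay out, Accommodate)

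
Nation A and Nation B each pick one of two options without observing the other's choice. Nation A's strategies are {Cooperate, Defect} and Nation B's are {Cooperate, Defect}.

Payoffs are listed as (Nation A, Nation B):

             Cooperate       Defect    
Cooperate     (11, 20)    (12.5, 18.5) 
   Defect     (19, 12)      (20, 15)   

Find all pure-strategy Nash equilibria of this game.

(Cooperate, Cooperate): Nation A prefers Defect (19 > 11) — not an equilibrium.
(Cooperate, Defect): Nation A prefers Defect (20 > 12.5); Nation B prefers Cooperate (20 > 18.5) — not an equilibrium.
(Defect, Cooperate): Nation B prefers Defect (15 > 12) — not an equilibrium.
(Defect, Defect): Nation A gets 20 ≥ 12.5 from Cooperate, and Nation B gets 15 ≥ 12 from Cooperate — Nash equilibrium.

(Defect, Defect)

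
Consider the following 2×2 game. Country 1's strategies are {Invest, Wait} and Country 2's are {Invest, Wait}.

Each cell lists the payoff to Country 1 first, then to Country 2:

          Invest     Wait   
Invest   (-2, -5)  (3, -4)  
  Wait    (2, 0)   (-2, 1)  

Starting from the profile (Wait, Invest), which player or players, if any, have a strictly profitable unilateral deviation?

Country 1 at (Wait, Invest) earns 2; deviating to Invest yields -2 — not better.
Country 2 earns 0; deviating to Wait yields 1 — a strict improvement.
Only Country 2 has a strictly profitable deviation.

Country 2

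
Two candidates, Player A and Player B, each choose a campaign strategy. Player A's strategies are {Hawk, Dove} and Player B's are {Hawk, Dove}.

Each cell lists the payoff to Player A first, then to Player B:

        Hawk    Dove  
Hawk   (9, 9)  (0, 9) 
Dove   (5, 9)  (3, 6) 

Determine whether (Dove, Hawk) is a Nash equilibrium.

At (Dove, Hawk), Player A earns 5; switching to Hawk would give 9, so Player A would deviate.
Player B earns 9; switching to Dove would give 6, so Player B has no profitable deviation.
Since at least one player can profitably deviate, this is not a Nash equilibrium.

No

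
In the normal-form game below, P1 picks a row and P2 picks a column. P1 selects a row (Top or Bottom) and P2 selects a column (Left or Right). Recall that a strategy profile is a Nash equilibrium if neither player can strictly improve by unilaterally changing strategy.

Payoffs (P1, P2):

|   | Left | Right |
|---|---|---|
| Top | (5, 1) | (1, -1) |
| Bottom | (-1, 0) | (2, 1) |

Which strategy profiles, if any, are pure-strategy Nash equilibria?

(Top, Left): P1 gets 5 ≥ -1 from Bottom, and P2 gets 1 ≥ -1 from Right — Nash equilibrium.
(Top, Right): P1 prefers Bottom (2 > 1); P2 prefers Left (1 > -1) — not an equilibrium.
(Bottom, Left): P1 prefers Top (5 > -1); P2 prefers Right (1 > 0) — not an equilibrium.
(Bottom, Right): P1 gets 2 ≥ 1 from Top, and P2 gets 1 ≥ 0 from Left — Nash equilibrium.

(Top, Left) and (Bottom, Right)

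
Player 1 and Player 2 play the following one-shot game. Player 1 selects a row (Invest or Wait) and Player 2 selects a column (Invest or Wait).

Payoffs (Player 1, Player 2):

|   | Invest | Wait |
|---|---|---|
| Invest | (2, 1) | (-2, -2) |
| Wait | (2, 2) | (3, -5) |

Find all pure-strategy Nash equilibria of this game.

(Invest, Invest): Player 1 gets 2 ≥ 2 from Wait, and Player 2 gets 1 ≥ -2 from Wait — Nash equilibrium.
(Invest, Wait): Player 1 prefers Wait (3 > -2); Player 2 prefers Invest (1 > -2) — not an equilibrium.
(Wait, Invest): Player 1 gets 2 ≥ 2 from Invest, and Player 2 gets 2 ≥ -5 from Wait — Nash equilibrium.
(Wait, Wait): Player 2 prefers Invest (2 > -5) — not an equilibrium.

(Invest, Invest) and (Wait, Invest)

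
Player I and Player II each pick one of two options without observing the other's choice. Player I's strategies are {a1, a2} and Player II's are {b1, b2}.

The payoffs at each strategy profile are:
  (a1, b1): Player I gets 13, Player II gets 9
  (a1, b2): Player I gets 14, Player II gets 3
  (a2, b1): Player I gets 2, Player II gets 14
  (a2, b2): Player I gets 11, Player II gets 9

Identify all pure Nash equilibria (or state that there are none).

(a1, b1)

(a1, b1): Player I gets 13 ≥ 2 from a2, and Player II gets 9 ≥ 3 from b2 — Nash equilibrium.
(a1, b2): Player II prefers b1 (9 > 3) — not an equilibrium.
(a2, b1): Player I prefers a1 (13 > 2) — not an equilibrium.
(a2, b2): Player I prefers a1 (14 > 11); Player II prefers b1 (14 > 9) — not an equilibrium.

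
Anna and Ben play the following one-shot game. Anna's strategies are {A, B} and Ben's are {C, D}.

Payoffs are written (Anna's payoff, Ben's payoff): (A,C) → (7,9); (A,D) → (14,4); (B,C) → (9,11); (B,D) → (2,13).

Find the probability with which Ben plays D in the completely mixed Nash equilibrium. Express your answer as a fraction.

Let c be the probability that Ben plays C. In a completely mixed equilibrium, Anna must be indifferent between A and B.
Anna's expected payoff from A is 7c + 14(1−c); from B it is 9c + 2(1−c).
Setting these equal: −7c + 14 = 7c + 2, so c = 6/7.
Therefore Ben plays D with probability 1 − 6/7 = 1/7.

1/7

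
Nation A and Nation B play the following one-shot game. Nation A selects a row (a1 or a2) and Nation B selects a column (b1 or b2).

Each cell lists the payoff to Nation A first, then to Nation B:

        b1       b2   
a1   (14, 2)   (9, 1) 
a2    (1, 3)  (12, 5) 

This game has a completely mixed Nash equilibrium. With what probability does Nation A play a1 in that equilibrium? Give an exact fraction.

Let p be the probability that Nation A plays a1. In a completely mixed equilibrium, Nation B must be indifferent between b1 and b2.
Nation B's expected payoff from b1 is 2p + 3(1−p); from b2 it is p + 5(1−p).
Setting these equal: −p + 3 = −4p + 5, so p = 2/3.

2/3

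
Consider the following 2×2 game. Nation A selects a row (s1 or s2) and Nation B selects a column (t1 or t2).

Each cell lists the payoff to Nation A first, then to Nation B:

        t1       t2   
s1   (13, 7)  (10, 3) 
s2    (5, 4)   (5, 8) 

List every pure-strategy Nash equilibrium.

(s1, t1)

(s1, t1): Nation A gets 13 ≥ 5 from s2, and Nation B gets 7 ≥ 3 from t2 — Nash equilibrium.
(s1, t2): Nation B prefers t1 (7 > 3) — not an equilibrium.
(s2, t1): Nation A prefers s1 (13 > 5); Nation B prefers t2 (8 > 4) — not an equilibrium.
(s2, t2): Nation A prefers s1 (10 > 5) — not an equilibrium.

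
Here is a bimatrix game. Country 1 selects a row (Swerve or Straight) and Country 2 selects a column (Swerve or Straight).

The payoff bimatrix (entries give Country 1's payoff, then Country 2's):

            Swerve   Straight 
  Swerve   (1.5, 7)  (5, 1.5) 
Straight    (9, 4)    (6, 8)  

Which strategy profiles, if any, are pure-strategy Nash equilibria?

(Swerve, Swerve): Country 1 prefers Straight (9 > 1.5) — not an equilibrium.
(Swerve, Straight): Country 1 prefers Straight (6 > 5); Country 2 prefers Swerve (7 > 1.5) — not an equilibrium.
(Straight, Swerve): Country 2 prefers Straight (8 > 4) — not an equilibrium.
(Straight, Straight): Country 1 gets 6 ≥ 5 from Swerve, and Country 2 gets 8 ≥ 4 from Swerve — Nash equilibrium.

(Straight, Straight)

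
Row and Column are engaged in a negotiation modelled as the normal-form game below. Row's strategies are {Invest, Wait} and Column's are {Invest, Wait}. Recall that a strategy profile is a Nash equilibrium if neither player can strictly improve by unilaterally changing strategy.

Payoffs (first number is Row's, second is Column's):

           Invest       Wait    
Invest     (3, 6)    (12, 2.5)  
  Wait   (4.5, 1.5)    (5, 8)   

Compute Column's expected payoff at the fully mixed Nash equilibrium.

177/40

First find p, the probability Row plays Invest, from Column's indifference between Invest and Wait: 6p + 1.5(1−p) = 2.5p + 8(1−p), giving p = 13/20.
Since Column is indifferent in equilibrium, Column's expected payoff equals the payoff from either column against (13/20, 7/20). Using Invest: 6(13/20) + 1.5(7/20) = 177/40.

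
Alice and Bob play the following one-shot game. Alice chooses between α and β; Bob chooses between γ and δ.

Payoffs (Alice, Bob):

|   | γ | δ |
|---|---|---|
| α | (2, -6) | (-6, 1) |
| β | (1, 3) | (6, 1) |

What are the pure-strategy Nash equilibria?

none

(α, γ): Bob prefers δ (1 > -6) — not an equilibrium.
(α, δ): Alice prefers β (6 > -6) — not an equilibrium.
(β, γ): Alice prefers α (2 > 1) — not an equilibrium.
(β, δ): Bob prefers γ (3 > 1) — not an equilibrium.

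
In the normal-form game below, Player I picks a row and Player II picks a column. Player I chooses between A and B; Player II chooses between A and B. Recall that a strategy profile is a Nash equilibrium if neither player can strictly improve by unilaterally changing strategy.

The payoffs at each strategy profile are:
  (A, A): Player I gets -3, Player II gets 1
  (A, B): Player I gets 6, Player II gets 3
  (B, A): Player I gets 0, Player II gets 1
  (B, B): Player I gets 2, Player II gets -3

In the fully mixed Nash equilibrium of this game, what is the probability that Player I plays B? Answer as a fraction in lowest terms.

Let r be the probability that Player I plays A. In a completely mixed equilibrium, Player II must be indifferent between A and B.
Player II's expected payoff from A is r + (1−r); from B it is 3r − 3(1−r).
Setting these equal: 1 = 6r − 3, so r = 2/3.
Therefore Player I plays B with probability 1 − 2/3 = 1/3.

1/3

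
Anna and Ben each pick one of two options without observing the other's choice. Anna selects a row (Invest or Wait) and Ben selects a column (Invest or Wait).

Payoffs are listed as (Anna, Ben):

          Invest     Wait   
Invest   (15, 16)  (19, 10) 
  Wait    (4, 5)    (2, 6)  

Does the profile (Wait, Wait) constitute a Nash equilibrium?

No

At (Wait, Wait), Anna earns 2; switching to Invest would give 19, so Anna would deviate.
Ben earns 6; switching to Invest would give 5, so Ben has no profitable deviation.
Since at least one player can profitably deviate, this is not a Nash equilibrium.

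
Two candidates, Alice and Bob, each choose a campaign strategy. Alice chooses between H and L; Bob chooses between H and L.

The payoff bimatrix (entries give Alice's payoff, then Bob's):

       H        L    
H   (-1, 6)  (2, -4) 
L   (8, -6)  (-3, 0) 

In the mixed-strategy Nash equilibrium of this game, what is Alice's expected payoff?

First find q, the probability Bob plays H, from Alice's indifference between H and L: −q + 2(1−q) = 8q − 3(1−q), giving q = 5/14.
Since Alice is indifferent in equilibrium, Alice's expected payoff equals the payoff from either row against (5/14, 9/14). Using H: −(5/14) + 2(9/14) = 13/14.

13/14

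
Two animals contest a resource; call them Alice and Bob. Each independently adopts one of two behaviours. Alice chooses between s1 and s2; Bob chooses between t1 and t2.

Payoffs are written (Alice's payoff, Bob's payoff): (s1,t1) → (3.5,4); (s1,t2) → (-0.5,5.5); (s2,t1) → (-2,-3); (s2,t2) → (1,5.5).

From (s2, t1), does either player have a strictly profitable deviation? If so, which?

Alice at (s2, t1) earns -2; deviating to s1 yields 3.5 — a strict improvement.
Bob earns -3; deviating to t2 yields 5.5 — a strict improvement.
Both Alice and Bob have strictly profitable deviations.

Both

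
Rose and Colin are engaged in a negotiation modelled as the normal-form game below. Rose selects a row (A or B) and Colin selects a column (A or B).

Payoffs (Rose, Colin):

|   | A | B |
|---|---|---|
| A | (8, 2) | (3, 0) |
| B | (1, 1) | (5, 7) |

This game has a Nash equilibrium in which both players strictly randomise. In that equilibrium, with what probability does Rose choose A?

Let r be the probability that Rose plays A. In a completely mixed equilibrium, Colin must be indifferent between A and B.
Colin's expected payoff from A is 2r + (1−r); from B it is 7(1−r).
Setting these equal: r + 1 = −7r + 7, so r = 3/4.

3/4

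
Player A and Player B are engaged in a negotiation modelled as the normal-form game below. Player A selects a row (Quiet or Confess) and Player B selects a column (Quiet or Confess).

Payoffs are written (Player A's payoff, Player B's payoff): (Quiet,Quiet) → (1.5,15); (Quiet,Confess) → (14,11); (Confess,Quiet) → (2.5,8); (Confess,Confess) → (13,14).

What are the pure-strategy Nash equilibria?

none

(Quiet, Quiet): Player A prefers Confess (2.5 > 1.5) — not an equilibrium.
(Quiet, Confess): Player B prefers Quiet (15 > 11) — not an equilibrium.
(Confess, Quiet): Player B prefers Confess (14 > 8) — not an equilibrium.
(Confess, Confess): Player A prefers Quiet (14 > 13) — not an equilibrium.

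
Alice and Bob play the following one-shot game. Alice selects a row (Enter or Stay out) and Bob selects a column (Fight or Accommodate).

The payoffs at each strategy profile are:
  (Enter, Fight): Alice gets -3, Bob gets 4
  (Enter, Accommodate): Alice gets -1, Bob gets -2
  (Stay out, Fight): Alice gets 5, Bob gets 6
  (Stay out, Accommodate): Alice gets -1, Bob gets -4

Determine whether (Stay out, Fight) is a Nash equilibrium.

Yes

At (Stay out, Fight), Alice earns 5; switching to Enter would give -3, so Alice has no profitable deviation.
Bob earns 6; switching to Accommodate would give -4, so Bob has no profitable deviation.
Neither player can gain by a unilateral deviation, so this profile is a Nash equilibrium.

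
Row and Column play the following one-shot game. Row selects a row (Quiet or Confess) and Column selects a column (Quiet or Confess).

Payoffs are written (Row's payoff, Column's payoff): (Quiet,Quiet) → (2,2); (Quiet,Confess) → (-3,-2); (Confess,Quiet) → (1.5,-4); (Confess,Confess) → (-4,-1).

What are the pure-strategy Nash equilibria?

(Quiet, Quiet): Row gets 2 ≥ 1.5 from Confess, and Column gets 2 ≥ -2 from Confess — Nash equilibrium.
(Quiet, Confess): Column prefers Quiet (2 > -2) — not an equilibrium.
(Confess, Quiet): Row prefers Quiet (2 > 1.5); Column prefers Confess (-1 > -4) — not an equilibrium.
(Confess, Confess): Row prefers Quiet (-3 > -4) — not an equilibrium.

(Quiet, Quiet)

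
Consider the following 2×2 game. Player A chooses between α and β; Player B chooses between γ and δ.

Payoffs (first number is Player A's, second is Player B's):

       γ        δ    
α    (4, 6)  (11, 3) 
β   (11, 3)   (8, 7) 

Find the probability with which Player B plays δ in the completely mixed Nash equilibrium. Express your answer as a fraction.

Let c be the probability that Player B plays γ. In a completely mixed equilibrium, Player A must be indifferent between α and β.
Player A's expected payoff from α is 4c + 11(1−c); from β it is 11c + 8(1−c).
Setting these equal: −7c + 11 = 3c + 8, so c = 3/10.
Therefore Player B plays δ with probability 1 − 3/10 = 7/10.

7/10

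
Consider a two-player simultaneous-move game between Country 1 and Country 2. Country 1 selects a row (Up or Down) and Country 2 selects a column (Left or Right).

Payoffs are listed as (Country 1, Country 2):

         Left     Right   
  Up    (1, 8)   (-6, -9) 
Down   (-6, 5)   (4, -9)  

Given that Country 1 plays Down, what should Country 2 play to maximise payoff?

Left

Against Down, Country 2 earns 5 from Left and -9 from Right.
So Left is the best response.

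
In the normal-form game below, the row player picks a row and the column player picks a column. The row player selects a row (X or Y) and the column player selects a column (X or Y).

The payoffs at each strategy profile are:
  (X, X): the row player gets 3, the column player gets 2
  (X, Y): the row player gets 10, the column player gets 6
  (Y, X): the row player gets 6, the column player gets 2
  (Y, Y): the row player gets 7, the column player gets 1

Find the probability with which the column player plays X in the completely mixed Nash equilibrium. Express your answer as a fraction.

Let y be the probability that the column player plays X. In a completely mixed equilibrium, the row player must be indifferent between X and Y.
The row player's expected payoff from X is 3y + 10(1−y); from Y it is 6y + 7(1−y).
Setting these equal: −7y + 10 = −y + 7, so y = 1/2.

1/2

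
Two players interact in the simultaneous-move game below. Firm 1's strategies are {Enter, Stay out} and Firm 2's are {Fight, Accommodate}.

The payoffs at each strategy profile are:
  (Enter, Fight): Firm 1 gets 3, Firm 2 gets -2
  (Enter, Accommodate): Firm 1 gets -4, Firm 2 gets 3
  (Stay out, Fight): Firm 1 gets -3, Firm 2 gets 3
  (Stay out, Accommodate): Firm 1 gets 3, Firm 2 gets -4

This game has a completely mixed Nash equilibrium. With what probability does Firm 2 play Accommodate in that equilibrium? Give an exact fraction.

Let y be the probability that Firm 2 plays Fight. In a completely mixed equilibrium, Firm 1 must be indifferent between Enter and Stay out.
Firm 1's expected payoff from Enter is 3y − 4(1−y); from Stay out it is −3y + 3(1−y).
Setting these equal: 7y − 4 = −6y + 3, so y = 7/13.
Therefore Firm 2 plays Accommodate with probability 1 − 7/13 = 6/13.

6/13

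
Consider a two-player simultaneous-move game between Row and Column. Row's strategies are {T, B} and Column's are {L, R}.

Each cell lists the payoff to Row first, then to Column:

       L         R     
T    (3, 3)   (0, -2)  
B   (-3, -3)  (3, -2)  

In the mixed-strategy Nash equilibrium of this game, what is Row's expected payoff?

First find y, the probability Column plays L, from Row's indifference between T and B: 3y = −3y + 3(1−y), giving y = 1/3.
Since Row is indifferent in equilibrium, Row's expected payoff equals the payoff from either row against (1/3, 2/3). Using T: 3(1/3) = 1.

1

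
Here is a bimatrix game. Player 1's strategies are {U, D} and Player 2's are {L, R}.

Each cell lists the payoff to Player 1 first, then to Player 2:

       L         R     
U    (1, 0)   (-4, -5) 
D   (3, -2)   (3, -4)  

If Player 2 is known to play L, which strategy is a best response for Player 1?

D

Against L, Player 1 earns 1 from U and 3 from D.
So D is the best response.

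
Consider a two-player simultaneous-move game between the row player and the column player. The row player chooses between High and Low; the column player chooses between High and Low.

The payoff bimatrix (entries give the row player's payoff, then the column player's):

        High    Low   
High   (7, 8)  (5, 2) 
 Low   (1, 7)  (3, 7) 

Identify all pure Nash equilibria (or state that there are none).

(High, High): the row player gets 7 ≥ 1 from Low, and the column player gets 8 ≥ 2 from Low — Nash equilibrium.
(High, Low): the column player prefers High (8 > 2) — not an equilibrium.
(Low, High): the row player prefers High (7 > 1) — not an equilibrium.
(Low, Low): the row player prefers High (5 > 3) — not an equilibrium.

(High, High)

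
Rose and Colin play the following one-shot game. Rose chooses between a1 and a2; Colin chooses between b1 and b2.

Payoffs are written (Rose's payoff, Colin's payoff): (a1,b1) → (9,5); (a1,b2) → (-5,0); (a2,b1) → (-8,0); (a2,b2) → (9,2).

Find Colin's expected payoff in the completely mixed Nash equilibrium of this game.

10/7

First find x, the probability Rose plays a1, from Colin's indifference between b1 and b2: 5x = 2(1−x), giving x = 2/7.
Since Colin is indifferent in equilibrium, Colin's expected payoff equals the payoff from either column against (2/7, 5/7). Using b1: 5(2/7) = 10/7.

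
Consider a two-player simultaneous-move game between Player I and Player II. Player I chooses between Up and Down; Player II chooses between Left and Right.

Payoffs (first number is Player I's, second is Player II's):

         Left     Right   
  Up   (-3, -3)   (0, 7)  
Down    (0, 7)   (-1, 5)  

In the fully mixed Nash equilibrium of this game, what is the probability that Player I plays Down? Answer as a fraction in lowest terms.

5/6

Let x be the probability that Player I plays Up. In a completely mixed equilibrium, Player II must be indifferent between Left and Right.
Player II's expected payoff from Left is −3x + 7(1−x); from Right it is 7x + 5(1−x).
Setting these equal: −10x + 7 = 2x + 5, so x = 1/6.
Therefore Player I plays Down with probability 1 − 1/6 = 5/6.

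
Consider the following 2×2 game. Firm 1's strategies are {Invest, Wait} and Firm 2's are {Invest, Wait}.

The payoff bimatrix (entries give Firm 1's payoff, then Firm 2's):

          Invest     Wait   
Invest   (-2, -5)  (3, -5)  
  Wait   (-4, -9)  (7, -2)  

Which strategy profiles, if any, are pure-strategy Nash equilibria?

(Invest, Invest) and (Wait, Wait)

(Invest, Invest): Firm 1 gets -2 ≥ -4 from Wait, and Firm 2 gets -5 ≥ -5 from Wait — Nash equilibrium.
(Invest, Wait): Firm 1 prefers Wait (7 > 3) — not an equilibrium.
(Wait, Invest): Firm 1 prefers Invest (-2 > -4); Firm 2 prefers Wait (-2 > -9) — not an equilibrium.
(Wait, Wait): Firm 1 gets 7 ≥ 3 from Invest, and Firm 2 gets -2 ≥ -9 from Invest — Nash equilibrium.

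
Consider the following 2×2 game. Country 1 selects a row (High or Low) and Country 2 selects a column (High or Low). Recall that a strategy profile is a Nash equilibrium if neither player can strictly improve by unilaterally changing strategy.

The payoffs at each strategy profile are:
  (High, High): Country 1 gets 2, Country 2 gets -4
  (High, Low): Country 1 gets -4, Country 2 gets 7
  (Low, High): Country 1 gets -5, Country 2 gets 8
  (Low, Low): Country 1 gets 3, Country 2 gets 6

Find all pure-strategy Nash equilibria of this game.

none

(High, High): Country 2 prefers Low (7 > -4) — not an equilibrium.
(High, Low): Country 1 prefers Low (3 > -4) — not an equilibrium.
(Low, High): Country 1 prefers High (2 > -5) — not an equilibrium.
(Low, Low): Country 2 prefers High (8 > 6) — not an equilibrium.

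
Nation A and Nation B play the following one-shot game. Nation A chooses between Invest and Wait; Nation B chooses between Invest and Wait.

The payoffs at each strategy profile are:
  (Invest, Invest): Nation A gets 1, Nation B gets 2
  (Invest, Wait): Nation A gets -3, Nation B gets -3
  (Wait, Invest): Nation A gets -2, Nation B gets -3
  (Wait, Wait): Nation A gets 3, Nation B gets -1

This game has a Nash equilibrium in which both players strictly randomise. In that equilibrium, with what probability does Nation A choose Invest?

Let p be the probability that Nation A plays Invest. In a completely mixed equilibrium, Nation B must be indifferent between Invest and Wait.
Nation B's expected payoff from Invest is 2p − 3(1−p); from Wait it is −3p − (1−p).
Setting these equal: 5p − 3 = −2p − 1, so p = 2/7.

2/7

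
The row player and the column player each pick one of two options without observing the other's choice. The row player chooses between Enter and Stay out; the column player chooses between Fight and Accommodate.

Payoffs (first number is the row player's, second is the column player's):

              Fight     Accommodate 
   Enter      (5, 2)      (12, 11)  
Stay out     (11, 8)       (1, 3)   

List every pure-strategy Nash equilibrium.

(Enter, Fight): the row player prefers Stay out (11 > 5); the column player prefers Accommodate (11 > 2) — not an equilibrium.
(Enter, Accommodate): the row player gets 12 ≥ 1 from Stay out, and the column player gets 11 ≥ 2 from Fight — Nash equilibrium.
(Stay out, Fight): the row player gets 11 ≥ 5 from Enter, and the column player gets 8 ≥ 3 from Accommodate — Nash equilibrium.
(Stay out, Accommodate): the row player prefers Enter (12 > 1); the column player prefers Fight (8 > 3) — not an equilibrium.

(Enter, Accommodate) and (Stay out, Fight)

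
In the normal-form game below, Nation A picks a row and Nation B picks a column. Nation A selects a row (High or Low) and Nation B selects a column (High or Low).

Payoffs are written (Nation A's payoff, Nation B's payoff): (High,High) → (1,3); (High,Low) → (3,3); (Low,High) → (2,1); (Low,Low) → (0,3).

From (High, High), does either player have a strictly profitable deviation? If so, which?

Nation A

Nation A at (High, High) earns 1; deviating to Low yields 2 — a strict improvement.
Nation B earns 3; deviating to Low yields 3 — not better.
Only Nation A has a strictly profitable deviation.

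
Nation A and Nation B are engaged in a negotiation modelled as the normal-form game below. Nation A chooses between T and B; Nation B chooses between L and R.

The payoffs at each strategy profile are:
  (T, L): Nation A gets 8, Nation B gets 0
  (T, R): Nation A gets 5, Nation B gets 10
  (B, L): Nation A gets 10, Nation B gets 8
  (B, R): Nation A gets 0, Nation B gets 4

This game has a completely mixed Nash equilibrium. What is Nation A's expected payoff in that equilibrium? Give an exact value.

50/7

First find q, the probability Nation B plays L, from Nation A's indifference between T and B: 8q + 5(1−q) = 10q, giving q = 5/7.
Since Nation A is indifferent in equilibrium, Nation A's expected payoff equals the payoff from either row against (5/7, 2/7). Using T: 8(5/7) + 5(2/7) = 50/7.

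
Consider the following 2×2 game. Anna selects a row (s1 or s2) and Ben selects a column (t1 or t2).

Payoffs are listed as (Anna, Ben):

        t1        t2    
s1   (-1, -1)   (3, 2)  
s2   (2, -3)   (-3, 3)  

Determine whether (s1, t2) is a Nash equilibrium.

Yes

At (s1, t2), Anna earns 3; switching to s2 would give -3, so Anna has no profitable deviation.
Ben earns 2; switching to t1 would give -1, so Ben has no profitable deviation.
Neither player can gain by a unilateral deviation, so this profile is a Nash equilibrium.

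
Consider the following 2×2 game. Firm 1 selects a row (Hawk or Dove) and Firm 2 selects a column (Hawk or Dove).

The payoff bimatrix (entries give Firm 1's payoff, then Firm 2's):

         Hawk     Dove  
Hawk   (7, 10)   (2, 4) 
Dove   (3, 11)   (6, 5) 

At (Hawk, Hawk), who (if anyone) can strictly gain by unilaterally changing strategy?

Neither

Firm 1 at (Hawk, Hawk) earns 7; deviating to Dove yields 3 — not better.
Firm 2 earns 10; deviating to Dove yields 4 — not better.
Neither player can strictly improve; the profile is a Nash equilibrium.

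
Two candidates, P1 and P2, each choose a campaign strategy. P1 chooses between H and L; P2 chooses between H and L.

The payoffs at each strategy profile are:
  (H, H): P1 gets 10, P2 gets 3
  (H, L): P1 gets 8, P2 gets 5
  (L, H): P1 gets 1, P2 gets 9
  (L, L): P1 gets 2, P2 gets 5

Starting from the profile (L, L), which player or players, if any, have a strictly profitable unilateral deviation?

P1 at (L, L) earns 2; deviating to H yields 8 — a strict improvement.
P2 earns 5; deviating to H yields 9 — a strict improvement.
Both P1 and P2 have strictly profitable deviations.

Both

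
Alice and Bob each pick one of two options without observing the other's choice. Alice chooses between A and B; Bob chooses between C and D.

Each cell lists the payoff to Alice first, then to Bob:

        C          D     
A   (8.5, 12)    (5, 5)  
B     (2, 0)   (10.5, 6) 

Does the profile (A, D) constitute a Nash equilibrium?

No

At (A, D), Alice earns 5; switching to B would give 10.5, so Alice would deviate.
Bob earns 5; switching to C would give 12, so Bob would deviate.
Since at least one player can profitably deviate, this is not a Nash equilibrium.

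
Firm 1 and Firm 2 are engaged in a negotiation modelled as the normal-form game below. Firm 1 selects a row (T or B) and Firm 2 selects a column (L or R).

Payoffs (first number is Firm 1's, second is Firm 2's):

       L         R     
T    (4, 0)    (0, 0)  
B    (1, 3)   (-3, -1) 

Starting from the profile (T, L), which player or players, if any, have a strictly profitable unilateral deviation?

Firm 1 at (T, L) earns 4; deviating to B yields 1 — not better.
Firm 2 earns 0; deviating to R yields 0 — not better.
Neither player can strictly improve; the profile is a Nash equilibrium.

Neither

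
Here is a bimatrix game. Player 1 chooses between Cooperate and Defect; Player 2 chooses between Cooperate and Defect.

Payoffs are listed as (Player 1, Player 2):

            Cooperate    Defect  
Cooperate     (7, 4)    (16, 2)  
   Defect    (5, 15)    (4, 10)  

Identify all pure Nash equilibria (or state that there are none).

(Cooperate, Cooperate)

(Cooperate, Cooperate): Player 1 gets 7 ≥ 5 from Defect, and Player 2 gets 4 ≥ 2 from Defect — Nash equilibrium.
(Cooperate, Defect): Player 2 prefers Cooperate (4 > 2) — not an equilibrium.
(Defect, Cooperate): Player 1 prefers Cooperate (7 > 5) — not an equilibrium.
(Defect, Defect): Player 1 prefers Cooperate (16 > 4); Player 2 prefers Cooperate (15 > 10) — not an equilibrium.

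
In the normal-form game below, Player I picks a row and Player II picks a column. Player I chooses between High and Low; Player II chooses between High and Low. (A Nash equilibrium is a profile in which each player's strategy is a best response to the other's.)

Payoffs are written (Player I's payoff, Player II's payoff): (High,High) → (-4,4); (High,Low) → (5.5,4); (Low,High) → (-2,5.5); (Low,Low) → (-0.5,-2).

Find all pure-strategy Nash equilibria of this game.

(High, Low) and (Low, High)

(High, High): Player I prefers Low (-2 > -4) — not an equilibrium.
(High, Low): Player I gets 5.5 ≥ -0.5 from Low, and Player II gets 4 ≥ 4 from High — Nash equilibrium.
(Low, High): Player I gets -2 ≥ -4 from High, and Player II gets 5.5 ≥ -2 from Low — Nash equilibrium.
(Low, Low): Player I prefers High (5.5 > -0.5); Player II prefers High (5.5 > -2) — not an equilibrium.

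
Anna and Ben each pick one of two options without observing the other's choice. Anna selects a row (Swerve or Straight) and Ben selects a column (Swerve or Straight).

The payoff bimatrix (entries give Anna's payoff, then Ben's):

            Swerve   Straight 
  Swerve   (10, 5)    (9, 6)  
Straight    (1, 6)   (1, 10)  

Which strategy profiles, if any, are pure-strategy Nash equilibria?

(Swerve, Swerve): Ben prefers Straight (6 > 5) — not an equilibrium.
(Swerve, Straight): Anna gets 9 ≥ 1 from Straight, and Ben gets 6 ≥ 5 from Swerve — Nash equilibrium.
(Straight, Swerve): Anna prefers Swerve (10 > 1); Ben prefers Straight (10 > 6) — not an equilibrium.
(Straight, Straight): Anna prefers Swerve (9 > 1) — not an equilibrium.

(Swerve, Straight)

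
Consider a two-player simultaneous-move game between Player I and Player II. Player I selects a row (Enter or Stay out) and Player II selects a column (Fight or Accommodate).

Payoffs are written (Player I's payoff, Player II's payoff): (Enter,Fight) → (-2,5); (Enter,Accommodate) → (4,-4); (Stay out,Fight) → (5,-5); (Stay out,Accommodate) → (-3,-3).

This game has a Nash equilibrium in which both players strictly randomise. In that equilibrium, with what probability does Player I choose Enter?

Let r be the probability that Player I plays Enter. In a completely mixed equilibrium, Player II must be indifferent between Fight and Accommodate.
Player II's expected payoff from Fight is 5r − 5(1−r); from Accommodate it is −4r − 3(1−r).
Setting these equal: 10r − 5 = −r − 3, so r = 2/11.

2/11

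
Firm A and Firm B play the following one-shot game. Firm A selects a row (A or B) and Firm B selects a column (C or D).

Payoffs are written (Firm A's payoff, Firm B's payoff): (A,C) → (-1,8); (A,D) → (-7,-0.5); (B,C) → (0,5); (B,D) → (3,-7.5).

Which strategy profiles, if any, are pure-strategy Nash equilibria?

(A, C): Firm A prefers B (0 > -1) — not an equilibrium.
(A, D): Firm A prefers B (3 > -7); Firm B prefers C (8 > -0.5) — not an equilibrium.
(B, C): Firm A gets 0 ≥ -1 from A, and Firm B gets 5 ≥ -7.5 from D — Nash equilibrium.
(B, D): Firm B prefers C (5 > -7.5) — not an equilibrium.

(B, C)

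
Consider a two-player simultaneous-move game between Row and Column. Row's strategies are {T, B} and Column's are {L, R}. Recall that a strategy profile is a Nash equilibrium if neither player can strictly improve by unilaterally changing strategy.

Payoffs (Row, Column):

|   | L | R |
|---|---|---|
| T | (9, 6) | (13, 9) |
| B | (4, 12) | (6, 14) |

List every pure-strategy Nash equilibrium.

(T, L): Column prefers R (9 > 6) — not an equilibrium.
(T, R): Row gets 13 ≥ 6 from B, and Column gets 9 ≥ 6 from L — Nash equilibrium.
(B, L): Row prefers T (9 > 4); Column prefers R (14 > 12) — not an equilibrium.
(B, R): Row prefers T (13 > 6) — not an equilibrium.

(T, R)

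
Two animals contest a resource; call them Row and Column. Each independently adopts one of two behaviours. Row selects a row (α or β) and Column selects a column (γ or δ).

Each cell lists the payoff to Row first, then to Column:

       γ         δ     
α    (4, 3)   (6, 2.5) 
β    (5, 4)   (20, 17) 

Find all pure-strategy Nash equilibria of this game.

(α, γ): Row prefers β (5 > 4) — not an equilibrium.
(α, δ): Row prefers β (20 > 6); Column prefers γ (3 > 2.5) — not an equilibrium.
(β, γ): Column prefers δ (17 > 4) — not an equilibrium.
(β, δ): Row gets 20 ≥ 6 from α, and Column gets 17 ≥ 4 from γ — Nash equilibrium.

(β, δ)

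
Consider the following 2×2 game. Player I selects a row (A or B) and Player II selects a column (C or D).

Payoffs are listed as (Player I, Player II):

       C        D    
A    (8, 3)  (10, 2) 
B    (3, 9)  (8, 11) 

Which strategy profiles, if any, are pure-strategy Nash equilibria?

(A, C)

(A, C): Player I gets 8 ≥ 3 from B, and Player II gets 3 ≥ 2 from D — Nash equilibrium.
(A, D): Player II prefers C (3 > 2) — not an equilibrium.
(B, C): Player I prefers A (8 > 3); Player II prefers D (11 > 9) — not an equilibrium.
(B, D): Player I prefers A (10 > 8) — not an equilibrium.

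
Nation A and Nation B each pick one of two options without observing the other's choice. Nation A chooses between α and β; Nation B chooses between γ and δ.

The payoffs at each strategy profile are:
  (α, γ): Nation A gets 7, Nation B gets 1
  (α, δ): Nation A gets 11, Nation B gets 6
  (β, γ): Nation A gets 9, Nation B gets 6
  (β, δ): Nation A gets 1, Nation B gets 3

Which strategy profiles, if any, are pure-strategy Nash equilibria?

(α, γ): Nation A prefers β (9 > 7); Nation B prefers δ (6 > 1) — not an equilibrium.
(α, δ): Nation A gets 11 ≥ 1 from β, and Nation B gets 6 ≥ 1 from γ — Nash equilibrium.
(β, γ): Nation A gets 9 ≥ 7 from α, and Nation B gets 6 ≥ 3 from δ — Nash equilibrium.
(β, δ): Nation A prefers α (11 > 1); Nation B prefers γ (6 > 3) — not an equilibrium.

(α, δ) and (β, γ)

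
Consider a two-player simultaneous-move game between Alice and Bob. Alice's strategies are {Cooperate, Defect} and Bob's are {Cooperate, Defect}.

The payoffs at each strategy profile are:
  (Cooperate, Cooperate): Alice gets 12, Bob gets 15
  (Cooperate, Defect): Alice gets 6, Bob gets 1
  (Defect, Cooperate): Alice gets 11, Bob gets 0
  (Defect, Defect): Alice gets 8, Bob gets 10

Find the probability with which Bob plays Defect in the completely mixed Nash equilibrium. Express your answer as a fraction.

Let q be the probability that Bob plays Cooperate. In a completely mixed equilibrium, Alice must be indifferent between Cooperate and Defect.
Alice's expected payoff from Cooperate is 12q + 6(1−q); from Defect it is 11q + 8(1−q).
Setting these equal: 6q + 6 = 3q + 8, so q = 2/3.
Therefore Bob plays Defect with probability 1 − 2/3 = 1/3.

1/3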